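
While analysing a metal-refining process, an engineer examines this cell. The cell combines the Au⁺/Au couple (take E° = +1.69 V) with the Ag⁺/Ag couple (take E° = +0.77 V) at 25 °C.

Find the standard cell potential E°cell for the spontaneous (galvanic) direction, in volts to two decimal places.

+0.92 V

The Au⁺/Au couple has the higher reduction potential, so it is the cathode; Ag⁺/Ag is oxidised at the anode.
E°cell = E°(cathode) − E°(anode) = (+1.69) − (+0.77) = +0.92 V.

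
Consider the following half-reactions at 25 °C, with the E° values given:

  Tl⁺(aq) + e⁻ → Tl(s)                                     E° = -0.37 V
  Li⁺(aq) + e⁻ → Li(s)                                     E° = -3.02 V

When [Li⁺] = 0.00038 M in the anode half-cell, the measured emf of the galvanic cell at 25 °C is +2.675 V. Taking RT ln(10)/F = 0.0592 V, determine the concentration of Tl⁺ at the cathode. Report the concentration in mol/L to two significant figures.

Tl⁺/Tl is the cathode, Li⁺/Li the anode: E°cell = +2.65 V, n = 1.
Overall reaction: Tl⁺(aq) + Li(s) → Tl(s) + Li⁺(aq); Q = [Li⁺]^1/[Tl⁺]^1.
From E = E° − (0.0592/n) log Q: log Q = (E° − E)·n/0.0592 = (+2.65 − (+2.675))·1/0.0592 = -0.4223.
So 1·log[Tl⁺] = 1·log(0.00038) − log Q = -3.4202 − (-0.4223) = -2.9979; [Tl⁺] = 10^(-2.9979) ≈ 0.0010 M.

0.0010 M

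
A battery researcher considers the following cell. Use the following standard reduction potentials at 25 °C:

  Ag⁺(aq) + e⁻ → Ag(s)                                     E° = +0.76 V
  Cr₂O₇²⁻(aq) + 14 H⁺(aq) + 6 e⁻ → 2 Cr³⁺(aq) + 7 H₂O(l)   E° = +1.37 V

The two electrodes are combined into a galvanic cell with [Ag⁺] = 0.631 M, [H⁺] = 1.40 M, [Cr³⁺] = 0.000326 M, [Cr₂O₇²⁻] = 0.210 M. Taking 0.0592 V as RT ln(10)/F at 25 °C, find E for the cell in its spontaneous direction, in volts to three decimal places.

Cr₂O₇²⁻/Cr³⁺ is the cathode (higher E°), Ag⁺/Ag the anode: E°cell = +1.37 − (+0.76) = +0.61 V, n = 6.
Overall: Cr₂O₇²⁻(aq) + 14 H⁺(aq) + 6 Ag(s) → 2 Cr³⁺(aq) + 7 H₂O(l) + 6 Ag⁺(aq)
Q = [Cr³⁺]^2·[Ag⁺]^6 / ([Cr₂O₇²⁻]·[H⁺]^14); log Q = -9.541.
E = E° − (0.0592/n) log Q = +0.61 − (0.0592/6)(-9.541) = +0.704 V.

+0.704 V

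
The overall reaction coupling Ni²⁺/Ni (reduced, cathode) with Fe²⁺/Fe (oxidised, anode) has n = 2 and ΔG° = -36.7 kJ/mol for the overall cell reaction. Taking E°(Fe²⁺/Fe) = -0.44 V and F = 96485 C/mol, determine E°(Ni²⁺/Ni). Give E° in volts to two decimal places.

E°cell = −ΔG°/(nF) = −(-36.7×10³)/((2)(96485)) = +0.190 V.
Since Ni²⁺/Ni is the cathode and Fe²⁺/Fe the anode, E°cell = E°(Ni²⁺/Ni) − E°(Fe²⁺/Fe).
So E°(Ni²⁺/Ni) = E°cell + E°(Fe²⁺/Fe) = +0.190 + (-0.44) = -0.25 V.

-0.25 V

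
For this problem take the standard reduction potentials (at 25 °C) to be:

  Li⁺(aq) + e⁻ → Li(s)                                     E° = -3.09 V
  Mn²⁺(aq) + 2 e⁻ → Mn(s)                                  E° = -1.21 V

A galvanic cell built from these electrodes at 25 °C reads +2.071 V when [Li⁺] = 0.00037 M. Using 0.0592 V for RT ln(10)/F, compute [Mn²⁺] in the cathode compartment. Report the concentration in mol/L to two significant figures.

0.39 M

Mn²⁺/Mn is the cathode, Li⁺/Li the anode: E°cell = +1.88 V, n = 2.
Overall reaction: Mn²⁺(aq) + 2 Li(s) → Mn(s) + 2 Li⁺(aq); Q = [Li⁺]^2/[Mn²⁺]^1.
From E = E° − (0.0592/n) log Q: log Q = (E° − E)·n/0.0592 = (+1.88 − (+2.071))·2/0.0592 = -6.4527.
So 1·log[Mn²⁺] = 2·log(0.00037) − log Q = -6.8636 − (-6.4527) = -0.4109; [Mn²⁺] = 10^(-0.4109) ≈ 0.39 M.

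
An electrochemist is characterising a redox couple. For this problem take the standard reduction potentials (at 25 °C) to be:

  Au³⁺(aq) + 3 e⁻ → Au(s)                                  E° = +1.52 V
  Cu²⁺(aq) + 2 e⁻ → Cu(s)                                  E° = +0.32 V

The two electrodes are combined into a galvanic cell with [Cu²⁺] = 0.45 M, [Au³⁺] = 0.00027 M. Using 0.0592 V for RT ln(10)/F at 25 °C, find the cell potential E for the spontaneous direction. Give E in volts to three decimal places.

+1.140 V

Au³⁺/Au is the cathode (higher E°), Cu²⁺/Cu the anode: E°cell = +1.52 − (+0.32) = +1.20 V, n = 6.
Overall: 2 Au³⁺(aq) + 3 Cu(s) → 2 Au(s) + 3 Cu²⁺(aq)
Q = [Cu²⁺]^3 / ([Au³⁺]^2); log Q = 6.097.
E = E° − (0.0592/n) log Q = +1.20 − (0.0592/6)(6.097) = +1.140 V.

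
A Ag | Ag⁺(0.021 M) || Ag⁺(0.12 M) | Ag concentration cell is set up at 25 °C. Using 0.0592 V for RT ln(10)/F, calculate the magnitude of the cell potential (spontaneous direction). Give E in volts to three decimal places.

For a concentration cell E°cell = 0. The 0.12 M side is the cathode (reduction is favoured where [Ag⁺] is higher).
With n = 1, E = −(0.0592/1) log([Ag⁺]ₐₙ/[Ag⁺]꜀ₐₜ) = −(0.0592/1) log(0.021/0.12) = −(0.0592/1)(-0.757) = +0.045 V.

+0.045 V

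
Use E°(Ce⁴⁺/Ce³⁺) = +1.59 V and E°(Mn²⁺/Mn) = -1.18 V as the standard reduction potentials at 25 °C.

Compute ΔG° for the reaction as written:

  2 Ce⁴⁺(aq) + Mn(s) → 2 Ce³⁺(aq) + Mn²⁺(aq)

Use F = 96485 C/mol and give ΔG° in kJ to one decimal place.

-534.5 kJ

As written, Ce⁴⁺/Ce³⁺ is reduced (cathode) and Mn²⁺/Mn is oxidised (anode), so E°cell = (+1.59) − (-1.18) = +2.77 V.
Balancing electrons gives n = 2.
ΔG° = −nFE° = −(2)(96485)(+2.77) = -534,527 J = -534.5 kJ.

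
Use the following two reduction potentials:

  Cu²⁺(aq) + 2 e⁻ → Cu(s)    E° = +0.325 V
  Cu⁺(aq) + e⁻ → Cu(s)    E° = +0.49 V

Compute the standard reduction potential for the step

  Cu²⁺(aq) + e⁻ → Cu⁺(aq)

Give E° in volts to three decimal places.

Sequential free energies add, so n₃E°₃ = n₁E°₁ + n₂E°₂.
With n₃ = 2, and the known step contributing 1×(+0.49) V, the unknown satisfies 1·E° = 2×(+0.325) − 1×(+0.49) = +0.160.
E° = +0.160 / 1 = +0.160 V.

+0.160 V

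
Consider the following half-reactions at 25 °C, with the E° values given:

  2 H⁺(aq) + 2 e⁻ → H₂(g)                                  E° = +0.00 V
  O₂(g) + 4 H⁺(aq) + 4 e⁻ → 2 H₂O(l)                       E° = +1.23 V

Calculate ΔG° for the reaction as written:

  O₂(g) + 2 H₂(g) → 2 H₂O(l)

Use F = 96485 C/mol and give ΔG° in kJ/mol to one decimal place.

As written, O₂/H₂O is reduced (cathode) and H⁺/H₂ is oxidised (anode), so E°cell = (+1.23) − (+0.00) = +1.23 V.
Balancing electrons gives n = 4.
ΔG° = −nFE° = −(4)(96485)(+1.23) = -474,706 J = -474.7 kJ/mol.

-474.7 kJ/mol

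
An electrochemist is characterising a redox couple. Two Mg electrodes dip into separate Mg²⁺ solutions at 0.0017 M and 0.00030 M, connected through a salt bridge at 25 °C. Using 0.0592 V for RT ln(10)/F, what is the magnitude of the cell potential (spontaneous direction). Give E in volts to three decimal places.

For a concentration cell E°cell = 0. The 0.0017 M side is the cathode (reduction is favoured where [Mg²⁺] is higher).
With n = 2, E = −(0.0592/2) log([Mg²⁺]ₐₙ/[Mg²⁺]꜀ₐₜ) = −(0.0592/2) log(0.0003/0.0017) = −(0.0592/2)(-0.753) = +0.022 V.

+0.022 V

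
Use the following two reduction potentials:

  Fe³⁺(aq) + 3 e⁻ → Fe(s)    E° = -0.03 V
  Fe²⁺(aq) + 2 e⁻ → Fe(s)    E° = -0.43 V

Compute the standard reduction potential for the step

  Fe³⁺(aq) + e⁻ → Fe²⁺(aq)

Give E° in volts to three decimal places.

+0.770 V

Sequential free energies add, so n₃E°₃ = n₁E°₁ + n₂E°₂.
With n₃ = 3, and the known step contributing 2×(-0.43) V, the unknown satisfies 1·E° = 3×(-0.03) − 2×(-0.43) = +0.770.
E° = +0.770 / 1 = +0.770 V.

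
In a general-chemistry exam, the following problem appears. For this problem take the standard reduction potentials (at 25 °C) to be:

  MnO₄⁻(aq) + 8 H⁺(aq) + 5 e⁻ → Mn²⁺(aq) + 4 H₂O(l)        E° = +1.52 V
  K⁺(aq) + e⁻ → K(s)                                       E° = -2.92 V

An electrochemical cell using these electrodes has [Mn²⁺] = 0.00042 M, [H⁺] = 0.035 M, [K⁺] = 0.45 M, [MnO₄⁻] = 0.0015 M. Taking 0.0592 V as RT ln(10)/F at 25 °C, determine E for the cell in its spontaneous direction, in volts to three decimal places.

+4.329 V

MnO₄⁻/Mn²⁺ is the cathode (higher E°), K⁺/K the anode: E°cell = +1.52 − (-2.92) = +4.44 V, n = 5.
Overall: MnO₄⁻(aq) + 8 H⁺(aq) + 5 K(s) → Mn²⁺(aq) + 4 H₂O(l) + 5 K⁺(aq)
Q = [Mn²⁺]·[K⁺]^5 / ([MnO₄⁻]·[H⁺]^8); log Q = 9.361.
E = E° − (0.0592/n) log Q = +4.44 − (0.0592/5)(9.361) = +4.329 V.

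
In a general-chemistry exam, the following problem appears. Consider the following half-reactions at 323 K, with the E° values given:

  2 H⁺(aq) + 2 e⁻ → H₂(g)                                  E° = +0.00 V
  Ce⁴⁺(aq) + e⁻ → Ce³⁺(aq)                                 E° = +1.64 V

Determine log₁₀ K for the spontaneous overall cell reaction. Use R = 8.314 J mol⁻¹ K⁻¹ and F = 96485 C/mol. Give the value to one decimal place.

Cathode: Ce⁴⁺/Ce³⁺; anode: H⁺/H₂. E°cell = (+1.64) − (+0.00) = +1.64 V, with n = 2.
ΔG° = −nFE° = −RT ln K, so ln K = nFE°/(RT) = (2)(96485)(+1.64) / ((8.314)(323)) = 117.848.
log₁₀ K = 117.848 / ln 10 = 51.2.

51.2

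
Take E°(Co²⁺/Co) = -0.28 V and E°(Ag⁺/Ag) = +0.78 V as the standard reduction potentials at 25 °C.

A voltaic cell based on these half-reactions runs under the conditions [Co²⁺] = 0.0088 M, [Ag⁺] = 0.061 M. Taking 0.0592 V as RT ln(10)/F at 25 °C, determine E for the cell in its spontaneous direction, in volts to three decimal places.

Ag⁺/Ag is the cathode (higher E°), Co²⁺/Co the anode: E°cell = +0.78 − (-0.28) = +1.06 V, n = 2.
Overall: 2 Ag⁺(aq) + Co(s) → 2 Ag(s) + Co²⁺(aq)
Q = [Co²⁺] / ([Ag⁺]^2); log Q = 0.374.
E = E° − (0.0592/n) log Q = +1.06 − (0.0592/2)(0.374) = +1.049 V.

+1.049 V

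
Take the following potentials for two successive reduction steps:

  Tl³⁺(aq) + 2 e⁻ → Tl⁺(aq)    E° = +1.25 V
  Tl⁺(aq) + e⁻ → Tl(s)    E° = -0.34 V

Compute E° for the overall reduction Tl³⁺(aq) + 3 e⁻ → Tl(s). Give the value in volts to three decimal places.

Since ΔG° = −nFE° is additive over sequential reductions, n₃E°₃ = n₁E°₁ + n₂E°₂.
E°₃ = (2×+1.25 + 1×-0.34) / 3 = (+2.160) / 3 = +0.720 V.

+0.720 V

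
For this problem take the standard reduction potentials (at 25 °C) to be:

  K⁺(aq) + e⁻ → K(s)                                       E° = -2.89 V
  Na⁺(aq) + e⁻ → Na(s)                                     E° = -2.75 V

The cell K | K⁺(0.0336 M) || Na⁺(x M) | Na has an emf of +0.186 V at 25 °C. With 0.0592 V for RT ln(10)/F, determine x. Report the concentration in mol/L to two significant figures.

Na⁺/Na is the cathode, K⁺/K the anode: E°cell = +0.14 V, n = 1.
Overall reaction: Na⁺(aq) + K(s) → Na(s) + K⁺(aq); Q = [K⁺]^1/[Na⁺]^1.
From E = E° − (0.0592/n) log Q: log Q = (E° − E)·n/0.0592 = (+0.14 − (+0.186))·1/0.0592 = -0.7770.
So 1·log[Na⁺] = 1·log(0.0336) − log Q = -1.4737 − (-0.7770) = -0.6967; [Na⁺] = 10^(-0.6967) ≈ 0.20 M.

0.20 M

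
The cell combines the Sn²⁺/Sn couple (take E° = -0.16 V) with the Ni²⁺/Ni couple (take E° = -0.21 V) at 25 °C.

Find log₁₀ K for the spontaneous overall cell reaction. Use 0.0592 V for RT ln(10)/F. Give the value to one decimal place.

1.7

Cathode: Sn²⁺/Sn; anode: Ni²⁺/Ni. E°cell = +0.05 V, n = 2.
log K = nE°cell / 0.0592 = (2)(+0.05) / 0.0592 = 1.7.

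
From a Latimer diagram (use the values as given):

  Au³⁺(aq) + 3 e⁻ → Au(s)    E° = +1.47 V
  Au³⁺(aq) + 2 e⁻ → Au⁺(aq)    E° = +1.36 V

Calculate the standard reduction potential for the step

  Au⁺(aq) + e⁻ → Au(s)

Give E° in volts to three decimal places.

+1.690 V

Sequential free energies add, so n₃E°₃ = n₁E°₁ + n₂E°₂.
With n₃ = 3, and the known step contributing 2×(+1.36) V, the unknown satisfies 1·E° = 3×(+1.47) − 2×(+1.36) = +1.690.
E° = +1.690 / 1 = +1.690 V.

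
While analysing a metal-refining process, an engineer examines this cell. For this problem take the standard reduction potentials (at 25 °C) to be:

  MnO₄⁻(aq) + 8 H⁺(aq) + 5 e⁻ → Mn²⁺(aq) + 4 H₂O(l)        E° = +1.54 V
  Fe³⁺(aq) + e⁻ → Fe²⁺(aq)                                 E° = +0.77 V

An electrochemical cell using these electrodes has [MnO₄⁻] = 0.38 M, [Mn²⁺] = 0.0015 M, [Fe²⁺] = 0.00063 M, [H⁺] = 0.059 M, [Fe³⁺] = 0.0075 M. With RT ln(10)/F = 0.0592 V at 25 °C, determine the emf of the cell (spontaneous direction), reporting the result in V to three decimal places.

+0.618 V

MnO₄⁻/Mn²⁺ is the cathode (higher E°), Fe³⁺/Fe²⁺ the anode: E°cell = +1.54 − (+0.77) = +0.77 V, n = 5.
Overall: MnO₄⁻(aq) + 8 H⁺(aq) + 5 Fe²⁺(aq) → Mn²⁺(aq) + 4 H₂O(l) + 5 Fe³⁺(aq)
Q = [Mn²⁺]·[Fe³⁺]^5 / ([MnO₄⁻]·[H⁺]^8·[Fe²⁺]^5); log Q = 12.808.
E = E° − (0.0592/n) log Q = +0.77 − (0.0592/5)(12.808) = +0.618 V.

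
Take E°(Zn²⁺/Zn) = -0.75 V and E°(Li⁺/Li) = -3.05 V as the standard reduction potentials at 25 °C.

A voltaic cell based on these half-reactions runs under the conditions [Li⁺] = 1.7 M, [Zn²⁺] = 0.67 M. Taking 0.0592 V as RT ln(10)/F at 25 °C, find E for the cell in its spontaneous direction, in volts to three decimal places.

Zn²⁺/Zn is the cathode (higher E°), Li⁺/Li the anode: E°cell = -0.75 − (-3.05) = +2.30 V, n = 2.
Overall: Zn²⁺(aq) + 2 Li(s) → Zn(s) + 2 Li⁺(aq)
Q = [Li⁺]^2 / ([Zn²⁺]); log Q = 0.635.
E = E° − (0.0592/n) log Q = +2.30 − (0.0592/2)(0.635) = +2.281 V.

+2.281 V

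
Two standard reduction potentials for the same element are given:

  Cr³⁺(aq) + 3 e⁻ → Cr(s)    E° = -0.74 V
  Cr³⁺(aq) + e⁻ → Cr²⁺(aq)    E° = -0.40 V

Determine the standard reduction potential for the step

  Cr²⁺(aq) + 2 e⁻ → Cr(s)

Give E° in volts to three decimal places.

Sequential free energies add, so n₃E°₃ = n₁E°₁ + n₂E°₂.
With n₃ = 3, and the known step contributing 1×(-0.40) V, the unknown satisfies 2·E° = 3×(-0.74) − 1×(-0.40) = -1.820.
E° = -1.820 / 2 = -0.910 V.

-0.910 V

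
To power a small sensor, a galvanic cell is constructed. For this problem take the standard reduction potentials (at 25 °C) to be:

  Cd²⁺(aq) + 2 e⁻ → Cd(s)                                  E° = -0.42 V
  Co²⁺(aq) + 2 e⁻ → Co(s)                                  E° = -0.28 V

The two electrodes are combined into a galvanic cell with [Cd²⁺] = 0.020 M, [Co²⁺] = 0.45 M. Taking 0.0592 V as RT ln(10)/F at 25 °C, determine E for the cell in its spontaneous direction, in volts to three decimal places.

+0.180 V

Co²⁺/Co is the cathode (higher E°), Cd²⁺/Cd the anode: E°cell = -0.28 − (-0.42) = +0.14 V, n = 2.
Overall: Co²⁺(aq) + Cd(s) → Co(s) + Cd²⁺(aq)
Q = [Cd²⁺] / ([Co²⁺]); log Q = -1.352.
E = E° − (0.0592/n) log Q = +0.14 − (0.0592/2)(-1.352) = +0.180 V.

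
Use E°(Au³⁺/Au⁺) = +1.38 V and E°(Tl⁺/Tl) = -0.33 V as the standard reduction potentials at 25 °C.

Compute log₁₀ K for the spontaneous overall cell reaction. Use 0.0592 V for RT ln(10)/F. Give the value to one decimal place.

57.8

Cathode: Au³⁺/Au⁺; anode: Tl⁺/Tl. E°cell = +1.71 V, n = 2.
log K = nE°cell / 0.0592 = (2)(+1.71) / 0.0592 = 57.8.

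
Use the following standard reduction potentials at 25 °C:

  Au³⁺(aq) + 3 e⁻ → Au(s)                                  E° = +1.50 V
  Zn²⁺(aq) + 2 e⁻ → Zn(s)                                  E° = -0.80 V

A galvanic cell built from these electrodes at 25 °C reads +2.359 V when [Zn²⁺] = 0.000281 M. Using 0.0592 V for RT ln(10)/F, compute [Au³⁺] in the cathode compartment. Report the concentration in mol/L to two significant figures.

Au³⁺/Au is the cathode, Zn²⁺/Zn the anode: E°cell = +2.30 V, n = 6.
Overall reaction: 2 Au³⁺(aq) + 3 Zn(s) → 2 Au(s) + 3 Zn²⁺(aq); Q = [Zn²⁺]^3/[Au³⁺]^2.
From E = E° − (0.0592/n) log Q: log Q = (E° − E)·n/0.0592 = (+2.30 − (+2.359))·6/0.0592 = -5.9797.
So 2·log[Au³⁺] = 3·log(0.000281) − log Q = -10.6539 − (-5.9797) = -4.6742; log[Au³⁺] = -4.6742 / 2 = -2.3371; [Au³⁺] = 10^(-2.3371) ≈ 0.0046 M.

0.0046 M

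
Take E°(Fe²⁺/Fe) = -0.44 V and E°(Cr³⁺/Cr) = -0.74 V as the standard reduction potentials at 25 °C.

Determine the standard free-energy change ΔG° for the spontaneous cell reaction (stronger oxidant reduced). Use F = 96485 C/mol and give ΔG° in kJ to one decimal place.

Fe²⁺/Fe (E° = -0.44 V) is the cathode; Cr³⁺/Cr (E° = -0.74 V) is the anode, so E°cell = +0.30 V.
Balancing electrons gives n = 6 (lcm of 2 and 3).
ΔG° = −nFE° = −(6)(96485)(+0.30) = -173,673 J = -173.7 kJ.

-173.7 kJ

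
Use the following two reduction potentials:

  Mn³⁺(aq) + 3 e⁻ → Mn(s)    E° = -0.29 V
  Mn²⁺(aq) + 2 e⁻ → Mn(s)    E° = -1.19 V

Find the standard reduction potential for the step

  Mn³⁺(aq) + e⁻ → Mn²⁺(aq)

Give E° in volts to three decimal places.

+1.510 V

Sequential free energies add, so n₃E°₃ = n₁E°₁ + n₂E°₂.
With n₃ = 3, and the known step contributing 2×(-1.19) V, the unknown satisfies 1·E° = 3×(-0.29) − 2×(-1.19) = +1.510.
E° = +1.510 / 1 = +1.510 V.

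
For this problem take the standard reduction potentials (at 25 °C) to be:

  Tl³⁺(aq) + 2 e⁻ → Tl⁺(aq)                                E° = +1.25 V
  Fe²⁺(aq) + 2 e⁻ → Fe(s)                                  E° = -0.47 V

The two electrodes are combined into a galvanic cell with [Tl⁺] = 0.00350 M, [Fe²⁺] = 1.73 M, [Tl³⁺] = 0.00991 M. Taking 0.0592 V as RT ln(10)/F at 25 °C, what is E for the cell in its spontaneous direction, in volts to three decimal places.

Tl³⁺/Tl⁺ is the cathode (higher E°), Fe²⁺/Fe the anode: E°cell = +1.25 − (-0.47) = +1.72 V, n = 2.
Overall: Tl³⁺(aq) + Fe(s) → Tl⁺(aq) + Fe²⁺(aq)
Q = [Tl⁺]·[Fe²⁺] / ([Tl³⁺]); log Q = -0.214.
E = E° − (0.0592/n) log Q = +1.72 − (0.0592/2)(-0.214) = +1.726 V.

+1.726 V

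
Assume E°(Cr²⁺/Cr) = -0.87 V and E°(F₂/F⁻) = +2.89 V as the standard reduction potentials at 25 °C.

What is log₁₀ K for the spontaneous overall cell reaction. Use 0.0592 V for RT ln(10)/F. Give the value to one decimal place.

127.0

Cathode: F₂/F⁻; anode: Cr²⁺/Cr. E°cell = +3.76 V, n = 2.
log K = nE°cell / 0.0592 = (2)(+3.76) / 0.0592 = 127.0.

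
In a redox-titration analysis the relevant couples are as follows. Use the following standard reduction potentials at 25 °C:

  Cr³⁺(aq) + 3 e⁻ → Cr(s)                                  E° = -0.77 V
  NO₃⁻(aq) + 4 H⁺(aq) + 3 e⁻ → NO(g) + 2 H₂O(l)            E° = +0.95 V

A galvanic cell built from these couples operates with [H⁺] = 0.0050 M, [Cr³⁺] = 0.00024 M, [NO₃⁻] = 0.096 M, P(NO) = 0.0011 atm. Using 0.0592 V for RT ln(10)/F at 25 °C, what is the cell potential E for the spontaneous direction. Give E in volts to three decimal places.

+1.648 V

NO₃⁻/NO is the cathode (higher E°), Cr³⁺/Cr the anode: E°cell = +0.95 − (-0.77) = +1.72 V, n = 3.
Overall: NO₃⁻(aq) + 4 H⁺(aq) + Cr(s) → NO(g) + 2 H₂O(l) + Cr³⁺(aq)
Q = P(NO)·[Cr³⁺] / ([NO₃⁻]·[H⁺]^4); log Q = 3.643.
E = E° − (0.0592/n) log Q = +1.72 − (0.0592/3)(3.643) = +1.648 V.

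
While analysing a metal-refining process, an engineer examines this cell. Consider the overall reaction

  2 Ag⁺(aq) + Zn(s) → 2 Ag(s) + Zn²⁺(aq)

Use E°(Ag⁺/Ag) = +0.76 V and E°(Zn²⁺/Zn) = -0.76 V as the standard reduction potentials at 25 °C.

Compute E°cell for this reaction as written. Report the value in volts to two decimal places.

The Ag⁺/Ag couple has the higher reduction potential, so it is the cathode; Zn²⁺/Zn is oxidised at the anode.
E°cell = E°(cathode) − E°(anode) = (+0.76) − (-0.76) = +1.52 V.
Since E°cell > 0, the reaction is spontaneous under standard conditions.

+1.52 V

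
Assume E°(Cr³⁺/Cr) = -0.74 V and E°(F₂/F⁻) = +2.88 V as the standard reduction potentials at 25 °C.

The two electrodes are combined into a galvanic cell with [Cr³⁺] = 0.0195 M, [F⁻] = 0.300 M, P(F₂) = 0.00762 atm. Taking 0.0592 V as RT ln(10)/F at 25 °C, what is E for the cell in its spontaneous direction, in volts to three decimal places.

+3.622 V

F₂/F⁻ is the cathode (higher E°), Cr³⁺/Cr the anode: E°cell = +2.88 − (-0.74) = +3.62 V, n = 6.
Overall: 3 F₂(g) + 2 Cr(s) → 6 F⁻(aq) + 2 Cr³⁺(aq)
Q = [F⁻]^6·[Cr³⁺]^2 / (P(F₂)^3); log Q = -0.203.
E = E° − (0.0592/n) log Q = +3.62 − (0.0592/6)(-0.203) = +3.622 V.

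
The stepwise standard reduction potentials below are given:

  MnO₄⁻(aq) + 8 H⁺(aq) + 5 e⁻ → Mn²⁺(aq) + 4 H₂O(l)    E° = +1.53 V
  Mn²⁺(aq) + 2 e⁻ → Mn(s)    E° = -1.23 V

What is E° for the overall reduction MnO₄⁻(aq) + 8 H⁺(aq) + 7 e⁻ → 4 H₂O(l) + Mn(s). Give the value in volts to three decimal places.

+0.741 V

Standard free energies of sequential steps add: ΔG°₃ = ΔG°₁ + ΔG°₂, so n₃E°₃ = n₁E°₁ + n₂E°₂.
E°₃ = (5×+1.53 + 2×-1.23) / 7 = (+5.190) / 7 = +0.741 V.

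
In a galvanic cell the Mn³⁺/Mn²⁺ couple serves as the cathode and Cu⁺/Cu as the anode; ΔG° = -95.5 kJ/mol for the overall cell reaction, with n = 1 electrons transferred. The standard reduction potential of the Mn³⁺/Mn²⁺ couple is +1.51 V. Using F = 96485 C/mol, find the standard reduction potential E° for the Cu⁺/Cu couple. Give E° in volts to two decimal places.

E°cell = −ΔG°/(nF) = −(-95.5×10³)/((1)(96485)) = +0.990 V.
Since Mn³⁺/Mn²⁺ is the cathode and Cu⁺/Cu the anode, E°cell = E°(Mn³⁺/Mn²⁺) − E°(Cu⁺/Cu).
So E°(Cu⁺/Cu) = E°(Mn³⁺/Mn²⁺) − E°cell = (+1.51) − (+0.990) = +0.52 V.

+0.52 V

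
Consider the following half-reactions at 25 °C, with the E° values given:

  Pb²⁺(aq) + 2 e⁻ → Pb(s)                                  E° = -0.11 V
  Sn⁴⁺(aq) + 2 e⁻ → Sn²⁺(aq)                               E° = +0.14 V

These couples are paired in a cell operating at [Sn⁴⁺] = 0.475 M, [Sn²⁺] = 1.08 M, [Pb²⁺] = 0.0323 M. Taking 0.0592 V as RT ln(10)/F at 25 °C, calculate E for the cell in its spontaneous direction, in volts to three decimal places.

Sn⁴⁺/Sn²⁺ is the cathode (higher E°), Pb²⁺/Pb the anode: E°cell = +0.14 − (-0.11) = +0.25 V, n = 2.
Overall: Sn⁴⁺(aq) + Pb(s) → Sn²⁺(aq) + Pb²⁺(aq)
Q = [Sn²⁺]·[Pb²⁺] / ([Sn⁴⁺]); log Q = -1.134.
E = E° − (0.0592/n) log Q = +0.25 − (0.0592/2)(-1.134) = +0.284 V.

+0.284 V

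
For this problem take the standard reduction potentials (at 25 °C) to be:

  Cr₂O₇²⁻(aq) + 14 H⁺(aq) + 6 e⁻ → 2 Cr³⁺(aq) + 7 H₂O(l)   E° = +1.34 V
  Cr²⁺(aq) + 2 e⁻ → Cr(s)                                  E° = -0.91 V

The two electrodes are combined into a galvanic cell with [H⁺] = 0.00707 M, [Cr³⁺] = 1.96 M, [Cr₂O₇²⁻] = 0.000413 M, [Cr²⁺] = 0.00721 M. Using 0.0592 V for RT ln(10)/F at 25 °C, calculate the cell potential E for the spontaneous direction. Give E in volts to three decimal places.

+1.977 V

Cr₂O₇²⁻/Cr³⁺ is the cathode (higher E°), Cr²⁺/Cr the anode: E°cell = +1.34 − (-0.91) = +2.25 V, n = 6.
Overall: Cr₂O₇²⁻(aq) + 14 H⁺(aq) + 3 Cr(s) → 2 Cr³⁺(aq) + 7 H₂O(l) + 3 Cr²⁺(aq)
Q = [Cr³⁺]^2·[Cr²⁺]^3 / ([Cr₂O₇²⁻]·[H⁺]^14); log Q = 27.650.
E = E° − (0.0592/n) log Q = +2.25 − (0.0592/6)(27.650) = +1.977 V.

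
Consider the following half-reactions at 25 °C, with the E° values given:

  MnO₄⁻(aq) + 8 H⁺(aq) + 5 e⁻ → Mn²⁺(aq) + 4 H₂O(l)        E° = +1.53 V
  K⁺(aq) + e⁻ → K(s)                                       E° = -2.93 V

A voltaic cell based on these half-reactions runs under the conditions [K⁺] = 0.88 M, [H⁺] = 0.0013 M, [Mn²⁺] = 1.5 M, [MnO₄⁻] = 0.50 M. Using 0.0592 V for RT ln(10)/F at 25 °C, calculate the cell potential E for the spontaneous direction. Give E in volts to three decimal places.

+4.184 V

MnO₄⁻/Mn²⁺ is the cathode (higher E°), K⁺/K the anode: E°cell = +1.53 − (-2.93) = +4.46 V, n = 5.
Overall: MnO₄⁻(aq) + 8 H⁺(aq) + 5 K(s) → Mn²⁺(aq) + 4 H₂O(l) + 5 K⁺(aq)
Q = [Mn²⁺]·[K⁺]^5 / ([MnO₄⁻]·[H⁺]^8); log Q = 23.288.
E = E° − (0.0592/n) log Q = +4.46 − (0.0592/5)(23.288) = +4.184 V.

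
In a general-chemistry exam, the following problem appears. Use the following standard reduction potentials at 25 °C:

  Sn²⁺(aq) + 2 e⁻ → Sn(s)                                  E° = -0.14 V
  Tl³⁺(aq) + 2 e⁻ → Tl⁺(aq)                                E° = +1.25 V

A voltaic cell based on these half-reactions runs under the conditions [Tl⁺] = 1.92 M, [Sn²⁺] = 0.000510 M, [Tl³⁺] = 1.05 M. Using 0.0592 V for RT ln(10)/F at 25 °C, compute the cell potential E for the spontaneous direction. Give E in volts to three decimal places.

Tl³⁺/Tl⁺ is the cathode (higher E°), Sn²⁺/Sn the anode: E°cell = +1.25 − (-0.14) = +1.39 V, n = 2.
Overall: Tl³⁺(aq) + Sn(s) → Tl⁺(aq) + Sn²⁺(aq)
Q = [Tl⁺]·[Sn²⁺] / ([Tl³⁺]); log Q = -3.030.
E = E° − (0.0592/n) log Q = +1.39 − (0.0592/2)(-3.030) = +1.480 V.

+1.480 V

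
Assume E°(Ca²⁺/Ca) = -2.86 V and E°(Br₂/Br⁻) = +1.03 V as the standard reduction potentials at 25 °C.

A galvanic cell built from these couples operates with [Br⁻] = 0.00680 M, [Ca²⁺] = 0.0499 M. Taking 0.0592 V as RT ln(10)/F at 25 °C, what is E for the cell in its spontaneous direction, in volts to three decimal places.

+4.057 V

Br₂/Br⁻ is the cathode (higher E°), Ca²⁺/Ca the anode: E°cell = +1.03 − (-2.86) = +3.89 V, n = 2.
Overall: Br₂(l) + Ca(s) → 2 Br⁻(aq) + Ca²⁺(aq)
Q = [Br⁻]^2·[Ca²⁺]; log Q = -5.637.
E = E° − (0.0592/n) log Q = +3.89 − (0.0592/2)(-5.637) = +4.057 V.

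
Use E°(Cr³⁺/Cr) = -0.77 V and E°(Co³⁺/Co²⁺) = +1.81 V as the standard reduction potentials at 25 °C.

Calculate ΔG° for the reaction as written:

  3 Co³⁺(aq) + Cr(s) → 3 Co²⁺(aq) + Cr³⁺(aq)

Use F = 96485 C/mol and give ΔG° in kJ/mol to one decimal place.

-746.8 kJ/mol

As written, Co³⁺/Co²⁺ is reduced (cathode) and Cr³⁺/Cr is oxidised (anode), so E°cell = (+1.81) − (-0.77) = +2.58 V.
Balancing electrons gives n = 3.
ΔG° = −nFE° = −(3)(96485)(+2.58) = -746,794 J = -746.8 kJ/mol.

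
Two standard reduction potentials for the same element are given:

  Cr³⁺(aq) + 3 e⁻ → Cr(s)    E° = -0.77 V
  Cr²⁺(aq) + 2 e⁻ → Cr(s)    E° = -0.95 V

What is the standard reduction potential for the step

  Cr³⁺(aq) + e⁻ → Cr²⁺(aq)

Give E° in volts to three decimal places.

-0.410 V

Sequential free energies add, so n₃E°₃ = n₁E°₁ + n₂E°₂.
With n₃ = 3, and the known step contributing 2×(-0.95) V, the unknown satisfies 1·E° = 3×(-0.77) − 2×(-0.95) = -0.410.
E° = -0.410 / 1 = -0.410 V.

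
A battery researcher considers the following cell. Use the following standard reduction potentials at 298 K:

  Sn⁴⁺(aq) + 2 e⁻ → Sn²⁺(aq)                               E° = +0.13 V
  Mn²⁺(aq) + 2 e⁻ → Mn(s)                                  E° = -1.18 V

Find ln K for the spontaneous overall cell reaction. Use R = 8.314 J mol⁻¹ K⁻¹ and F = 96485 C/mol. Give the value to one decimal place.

102.0

Cathode: Sn⁴⁺/Sn²⁺; anode: Mn²⁺/Mn. E°cell = (+0.13) − (-1.18) = +1.31 V, with n = 2.
ΔG° = −nFE° = −RT ln K, so ln K = nFE°/(RT) = (2)(96485)(+1.31) / ((8.314)(298)) = 102.032.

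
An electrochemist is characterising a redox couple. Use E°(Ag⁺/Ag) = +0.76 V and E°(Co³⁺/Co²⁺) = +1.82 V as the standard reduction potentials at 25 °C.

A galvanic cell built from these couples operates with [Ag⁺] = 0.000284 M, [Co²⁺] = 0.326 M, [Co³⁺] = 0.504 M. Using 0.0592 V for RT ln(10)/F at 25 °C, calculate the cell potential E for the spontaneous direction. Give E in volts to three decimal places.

Co³⁺/Co²⁺ is the cathode (higher E°), Ag⁺/Ag the anode: E°cell = +1.82 − (+0.76) = +1.06 V, n = 1.
Overall: Co³⁺(aq) + Ag(s) → Co²⁺(aq) + Ag⁺(aq)
Q = [Co²⁺]·[Ag⁺] / ([Co³⁺]); log Q = -3.736.
E = E° − (0.0592/n) log Q = +1.06 − (0.0592/1)(-3.736) = +1.281 V.

+1.281 V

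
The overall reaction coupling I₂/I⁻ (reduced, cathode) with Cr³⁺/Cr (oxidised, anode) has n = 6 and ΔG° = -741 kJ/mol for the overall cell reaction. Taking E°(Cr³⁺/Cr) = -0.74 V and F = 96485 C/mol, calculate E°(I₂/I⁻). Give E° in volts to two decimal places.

+0.54 V

E°cell = −ΔG°/(nF) = −(-741×10³)/((6)(96485)) = +1.280 V.
Since I₂/I⁻ is the cathode and Cr³⁺/Cr the anode, E°cell = E°(I₂/I⁻) − E°(Cr³⁺/Cr).
So E°(I₂/I⁻) = E°cell + E°(Cr³⁺/Cr) = +1.280 + (-0.74) = +0.54 V.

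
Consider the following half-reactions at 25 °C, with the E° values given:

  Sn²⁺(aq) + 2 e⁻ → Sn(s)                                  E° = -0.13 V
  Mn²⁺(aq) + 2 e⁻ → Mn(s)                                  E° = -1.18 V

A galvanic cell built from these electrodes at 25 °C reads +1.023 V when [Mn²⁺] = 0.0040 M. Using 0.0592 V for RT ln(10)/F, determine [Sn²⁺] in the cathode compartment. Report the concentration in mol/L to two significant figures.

Sn²⁺/Sn is the cathode, Mn²⁺/Mn the anode: E°cell = +1.05 V, n = 2.
Overall reaction: Sn²⁺(aq) + Mn(s) → Sn(s) + Mn²⁺(aq); Q = [Mn²⁺]^1/[Sn²⁺]^1.
From E = E° − (0.0592/n) log Q: log Q = (E° − E)·n/0.0592 = (+1.05 − (+1.023))·2/0.0592 = 0.9122.
So 1·log[Sn²⁺] = 1·log(0.004) − log Q = -2.3979 − (0.9122) = -3.3101; [Sn²⁺] = 10^(-3.3101) ≈ 0.00049 M.

0.00049 M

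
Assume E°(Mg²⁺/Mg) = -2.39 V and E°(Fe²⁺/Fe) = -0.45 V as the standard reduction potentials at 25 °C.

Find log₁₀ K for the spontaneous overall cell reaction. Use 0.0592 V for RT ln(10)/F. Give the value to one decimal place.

65.5

Cathode: Fe²⁺/Fe; anode: Mg²⁺/Mg. E°cell = +1.94 V, n = 2.
log K = nE°cell / 0.0592 = (2)(+1.94) / 0.0592 = 65.5.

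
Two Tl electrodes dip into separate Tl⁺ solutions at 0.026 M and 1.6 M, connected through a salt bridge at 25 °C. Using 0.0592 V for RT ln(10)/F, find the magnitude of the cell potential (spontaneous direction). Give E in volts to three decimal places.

+0.106 V

For a concentration cell E°cell = 0. The 1.6 M side is the cathode (reduction is favoured where [Tl⁺] is higher).
With n = 1, E = −(0.0592/1) log([Tl⁺]ₐₙ/[Tl⁺]꜀ₐₜ) = −(0.0592/1) log(0.026/1.6) = −(0.0592/1)(-1.789) = +0.106 V.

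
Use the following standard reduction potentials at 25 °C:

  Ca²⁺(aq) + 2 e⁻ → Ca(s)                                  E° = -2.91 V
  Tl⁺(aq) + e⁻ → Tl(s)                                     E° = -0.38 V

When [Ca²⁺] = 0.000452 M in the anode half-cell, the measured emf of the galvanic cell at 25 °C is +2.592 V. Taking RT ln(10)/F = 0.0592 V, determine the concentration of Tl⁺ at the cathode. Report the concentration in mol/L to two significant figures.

Tl⁺/Tl is the cathode, Ca²⁺/Ca the anode: E°cell = +2.53 V, n = 2.
Overall reaction: 2 Tl⁺(aq) + Ca(s) → 2 Tl(s) + Ca²⁺(aq); Q = [Ca²⁺]^1/[Tl⁺]^2.
From E = E° − (0.0592/n) log Q: log Q = (E° − E)·n/0.0592 = (+2.53 − (+2.592))·2/0.0592 = -2.0946.
So 2·log[Tl⁺] = 1·log(0.000452) − log Q = -3.3449 − (-2.0946) = -1.2503; log[Tl⁺] = -1.2503 / 2 = -0.6251; [Tl⁺] = 10^(-0.6251) ≈ 0.24 M.

0.24 M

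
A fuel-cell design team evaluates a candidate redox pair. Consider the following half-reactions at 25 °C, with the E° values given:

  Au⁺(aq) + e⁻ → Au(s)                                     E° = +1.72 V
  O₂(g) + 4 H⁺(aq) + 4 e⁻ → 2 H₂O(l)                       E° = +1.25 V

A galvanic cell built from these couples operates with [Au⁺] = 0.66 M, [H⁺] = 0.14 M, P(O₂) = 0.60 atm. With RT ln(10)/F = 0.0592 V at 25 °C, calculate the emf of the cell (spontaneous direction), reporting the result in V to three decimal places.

+0.513 V

Au⁺/Au is the cathode (higher E°), O₂/H₂O the anode: E°cell = +1.72 − (+1.25) = +0.47 V, n = 4.
Overall: 4 Au⁺(aq) + 2 H₂O(l) → 4 Au(s) + O₂(g) + 4 H⁺(aq)
Q = P(O₂)·[H⁺]^4 / ([Au⁺]^4); log Q = -2.916.
E = E° − (0.0592/n) log Q = +0.47 − (0.0592/4)(-2.916) = +0.513 V.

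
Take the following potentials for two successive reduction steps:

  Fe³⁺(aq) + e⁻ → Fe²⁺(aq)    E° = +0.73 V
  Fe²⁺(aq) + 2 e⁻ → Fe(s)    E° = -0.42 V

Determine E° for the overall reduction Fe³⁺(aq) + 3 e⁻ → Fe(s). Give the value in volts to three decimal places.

Standard free energies of sequential steps add: ΔG°₃ = ΔG°₁ + ΔG°₂, so n₃E°₃ = n₁E°₁ + n₂E°₂.
E°₃ = (1×+0.73 + 2×-0.42) / 3 = (-0.110) / 3 = -0.037 V.

-0.037 V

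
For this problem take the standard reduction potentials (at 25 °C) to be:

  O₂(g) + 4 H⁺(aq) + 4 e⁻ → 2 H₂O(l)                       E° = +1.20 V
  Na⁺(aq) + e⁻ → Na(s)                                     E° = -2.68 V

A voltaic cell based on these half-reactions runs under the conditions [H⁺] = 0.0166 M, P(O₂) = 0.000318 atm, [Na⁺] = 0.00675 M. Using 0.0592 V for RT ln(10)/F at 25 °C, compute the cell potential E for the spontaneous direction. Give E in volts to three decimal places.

O₂/H₂O is the cathode (higher E°), Na⁺/Na the anode: E°cell = +1.20 − (-2.68) = +3.88 V, n = 4.
Overall: O₂(g) + 4 H⁺(aq) + 4 Na(s) → 2 H₂O(l) + 4 Na⁺(aq)
Q = [Na⁺]^4 / (P(O₂)·[H⁺]^4); log Q = 1.934.
E = E° − (0.0592/n) log Q = +3.88 − (0.0592/4)(1.934) = +3.851 V.

+3.851 V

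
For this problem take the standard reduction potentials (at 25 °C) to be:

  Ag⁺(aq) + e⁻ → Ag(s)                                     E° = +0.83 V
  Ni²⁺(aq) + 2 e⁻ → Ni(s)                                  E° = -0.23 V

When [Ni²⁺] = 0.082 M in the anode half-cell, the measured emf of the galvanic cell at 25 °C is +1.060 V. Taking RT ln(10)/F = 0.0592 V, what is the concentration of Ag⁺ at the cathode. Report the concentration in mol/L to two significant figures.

Ag⁺/Ag is the cathode, Ni²⁺/Ni the anode: E°cell = +1.06 V, n = 2.
Overall reaction: 2 Ag⁺(aq) + Ni(s) → 2 Ag(s) + Ni²⁺(aq); Q = [Ni²⁺]^1/[Ag⁺]^2.
From E = E° − (0.0592/n) log Q: log Q = (E° − E)·n/0.0592 = (+1.06 − (+1.060))·2/0.0592 = 0.0000.
So 2·log[Ag⁺] = 1·log(0.082) − log Q = -1.0862 − (0.0000) = -1.0862; log[Ag⁺] = -1.0862 / 2 = -0.5431; [Ag⁺] = 10^(-0.5431) ≈ 0.29 M.

0.29 M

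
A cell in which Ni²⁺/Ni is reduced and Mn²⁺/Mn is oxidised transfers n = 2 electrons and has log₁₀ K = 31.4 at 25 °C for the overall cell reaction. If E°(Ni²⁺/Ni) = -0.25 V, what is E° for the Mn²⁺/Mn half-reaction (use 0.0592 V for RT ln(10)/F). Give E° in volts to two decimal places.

-1.18 V

E°cell = (0.0592/n)·log K = (0.0592/2)(31.4) = +0.929 V.
Since Ni²⁺/Ni is the cathode and Mn²⁺/Mn the anode, E°cell = E°(Ni²⁺/Ni) − E°(Mn²⁺/Mn).
So E°(Mn²⁺/Mn) = E°(Ni²⁺/Ni) − E°cell = (-0.25) − (+0.929) = -1.18 V.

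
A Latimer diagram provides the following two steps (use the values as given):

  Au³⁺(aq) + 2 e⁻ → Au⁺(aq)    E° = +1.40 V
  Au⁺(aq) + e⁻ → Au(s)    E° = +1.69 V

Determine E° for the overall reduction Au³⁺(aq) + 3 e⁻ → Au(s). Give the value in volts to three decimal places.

Since ΔG° = −nFE° is additive over sequential reductions, n₃E°₃ = n₁E°₁ + n₂E°₂.
E°₃ = (2×+1.40 + 1×+1.69) / 3 = (+4.490) / 3 = +1.497 V.

+1.497 V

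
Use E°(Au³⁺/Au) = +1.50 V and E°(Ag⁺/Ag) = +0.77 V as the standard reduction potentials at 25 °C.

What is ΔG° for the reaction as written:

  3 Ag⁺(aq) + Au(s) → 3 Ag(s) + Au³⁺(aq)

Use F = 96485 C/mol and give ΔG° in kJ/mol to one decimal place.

As written, Ag⁺/Ag is reduced (cathode) and Au³⁺/Au is oxidised (anode), so E°cell = (+0.77) − (+1.50) = -0.73 V.
Balancing electrons gives n = 3.
ΔG° = −nFE° = −(3)(96485)(-0.73) = 211,302 J = +211.3 kJ/mol.

+211.3 kJ/mol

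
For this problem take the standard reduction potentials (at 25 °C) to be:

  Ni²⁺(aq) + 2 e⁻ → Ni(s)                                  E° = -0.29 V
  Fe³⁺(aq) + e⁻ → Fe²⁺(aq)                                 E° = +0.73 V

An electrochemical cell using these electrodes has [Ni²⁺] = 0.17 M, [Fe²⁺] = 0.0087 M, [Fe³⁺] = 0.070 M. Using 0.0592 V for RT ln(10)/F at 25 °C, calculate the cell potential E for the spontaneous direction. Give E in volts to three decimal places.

+1.096 V

Fe³⁺/Fe²⁺ is the cathode (higher E°), Ni²⁺/Ni the anode: E°cell = +0.73 − (-0.29) = +1.02 V, n = 2.
Overall: 2 Fe³⁺(aq) + Ni(s) → 2 Fe²⁺(aq) + Ni²⁺(aq)
Q = [Fe²⁺]^2·[Ni²⁺] / ([Fe³⁺]^2); log Q = -2.581.
E = E° − (0.0592/n) log Q = +1.02 − (0.0592/2)(-2.581) = +1.096 V.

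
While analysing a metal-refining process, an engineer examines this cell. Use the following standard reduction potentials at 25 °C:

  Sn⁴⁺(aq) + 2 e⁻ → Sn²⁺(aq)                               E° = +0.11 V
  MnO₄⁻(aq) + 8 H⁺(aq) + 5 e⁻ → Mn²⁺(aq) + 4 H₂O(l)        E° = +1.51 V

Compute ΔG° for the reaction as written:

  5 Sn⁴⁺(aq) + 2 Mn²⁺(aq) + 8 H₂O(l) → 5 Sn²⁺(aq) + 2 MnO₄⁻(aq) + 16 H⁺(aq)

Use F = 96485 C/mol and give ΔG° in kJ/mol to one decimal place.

+1350.8 kJ/mol

As written, Sn⁴⁺/Sn²⁺ is reduced (cathode) and MnO₄⁻/Mn²⁺ is oxidised (anode), so E°cell = (+0.11) − (+1.51) = -1.40 V.
Balancing electrons gives n = 10.
ΔG° = −nFE° = −(10)(96485)(-1.40) = 1,350,790 J = +1350.8 kJ/mol.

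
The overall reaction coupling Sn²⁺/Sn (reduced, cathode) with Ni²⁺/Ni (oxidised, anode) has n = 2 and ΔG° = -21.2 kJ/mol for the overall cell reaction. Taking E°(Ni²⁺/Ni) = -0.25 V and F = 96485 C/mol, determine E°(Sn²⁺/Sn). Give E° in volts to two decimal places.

E°cell = −ΔG°/(nF) = −(-21.2×10³)/((2)(96485)) = +0.110 V.
Since Sn²⁺/Sn is the cathode and Ni²⁺/Ni the anode, E°cell = E°(Sn²⁺/Sn) − E°(Ni²⁺/Ni).
So E°(Sn²⁺/Sn) = E°cell + E°(Ni²⁺/Ni) = +0.110 + (-0.25) = -0.14 V.

-0.14 V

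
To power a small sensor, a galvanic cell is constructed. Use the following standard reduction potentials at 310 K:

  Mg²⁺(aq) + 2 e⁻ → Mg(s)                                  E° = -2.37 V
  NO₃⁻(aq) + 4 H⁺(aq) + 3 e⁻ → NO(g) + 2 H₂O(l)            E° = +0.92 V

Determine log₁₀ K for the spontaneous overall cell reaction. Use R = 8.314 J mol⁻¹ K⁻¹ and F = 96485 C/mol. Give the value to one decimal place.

Cathode: NO₃⁻/NO; anode: Mg²⁺/Mg. E°cell = (+0.92) − (-2.37) = +3.29 V, with n = 6.
ΔG° = −nFE° = −RT ln K, so ln K = nFE°/(RT) = (6)(96485)(+3.29) / ((8.314)(310)) = 738.984.
log₁₀ K = 738.984 / ln 10 = 320.9.

320.9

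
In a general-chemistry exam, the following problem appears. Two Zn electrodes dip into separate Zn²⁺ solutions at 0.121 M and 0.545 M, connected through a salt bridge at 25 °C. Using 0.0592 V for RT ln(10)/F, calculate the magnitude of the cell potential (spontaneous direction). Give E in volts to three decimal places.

For a concentration cell E°cell = 0. The 0.545 M side is the cathode (reduction is favoured where [Zn²⁺] is higher).
With n = 2, E = −(0.0592/2) log([Zn²⁺]ₐₙ/[Zn²⁺]꜀ₐₜ) = −(0.0592/2) log(0.121/0.545) = −(0.0592/2)(-0.654) = +0.019 V.

+0.019 V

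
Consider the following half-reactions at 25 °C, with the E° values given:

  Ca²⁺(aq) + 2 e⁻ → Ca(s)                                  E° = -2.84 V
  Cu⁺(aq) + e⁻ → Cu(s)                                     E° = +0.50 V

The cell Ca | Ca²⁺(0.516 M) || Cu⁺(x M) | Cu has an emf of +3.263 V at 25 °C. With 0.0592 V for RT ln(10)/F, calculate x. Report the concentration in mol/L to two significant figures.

0.036 M

Cu⁺/Cu is the cathode, Ca²⁺/Ca the anode: E°cell = +3.34 V, n = 2.
Overall reaction: 2 Cu⁺(aq) + Ca(s) → 2 Cu(s) + Ca²⁺(aq); Q = [Ca²⁺]^1/[Cu⁺]^2.
From E = E° − (0.0592/n) log Q: log Q = (E° − E)·n/0.0592 = (+3.34 − (+3.263))·2/0.0592 = 2.6014.
So 2·log[Cu⁺] = 1·log(0.516) − log Q = -0.2874 − (2.6014) = -2.8888; log[Cu⁺] = -2.8888 / 2 = -1.4444; [Cu⁺] = 10^(-1.4444) ≈ 0.036 M.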